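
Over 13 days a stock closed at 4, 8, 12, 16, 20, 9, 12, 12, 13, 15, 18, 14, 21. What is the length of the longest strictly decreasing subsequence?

3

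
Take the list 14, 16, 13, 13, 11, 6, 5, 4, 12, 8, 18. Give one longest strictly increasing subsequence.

Patience tails give the LIS length; then backtrack through the dp parents:
14 → extends → [14]
16 → extends → [14, 16]
13 → replaces 14 → [13, 16]
13 → already a tail → [13, 16]
11 → replaces 13 → [11, 16]
6 → replaces 11 → [6, 16]
5 → replaces 6 → [5, 16]
4 → replaces 5 → [4, 16]
12 → replaces 16 → [4, 12]
8 → replaces 12 → [4, 8]
18 → extends → [4, 8, 18]
Length 3; one witness is 14, 16, 18.

14, 16, 18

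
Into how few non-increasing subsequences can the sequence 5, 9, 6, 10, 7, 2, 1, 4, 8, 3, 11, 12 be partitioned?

6

The minimum number of non-increasing subsequences covering a sequence equals the length of its longest strictly increasing subsequence.
LIS length is 6 (e.g. 5, 6, 7, 8, 11, 12), so 6 piles are needed.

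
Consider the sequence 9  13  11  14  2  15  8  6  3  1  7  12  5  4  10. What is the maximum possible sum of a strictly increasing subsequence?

51

Let S[i] be the best sum of a strictly increasing subsequence ending at i:
i:      1  2  3  4  5  6  7  8  9 10 11 12 13 14 15
a[i]:   9 13 11 14  2 15  8  6  3  1  7 12  5  4 10
S:      9 22 20 36  2 51 10  8  5  1 15 32 10  9 25
Maximum is 51 (e.g. 9 + 13 + 14 + 15).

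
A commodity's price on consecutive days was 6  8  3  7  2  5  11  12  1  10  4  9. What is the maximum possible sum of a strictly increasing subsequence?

Let S[i] be the best sum of a strictly increasing subsequence ending at i:
i:      1  2  3  4  5  6  7  8  9 10 11 12
a[i]:   6  8  3  7  2  5 11 12  1 10  4  9
S:      6 14  3 13  2  8 25 37  1 24  7 23
Maximum is 37 (e.g. 6 + 8 + 11 + 12).

37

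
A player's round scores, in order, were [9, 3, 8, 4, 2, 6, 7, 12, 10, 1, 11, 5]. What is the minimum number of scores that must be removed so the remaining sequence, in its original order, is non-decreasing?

6

Fewest deletions = n − (longest non-decreasing subsequence).
Patience tails:
9 → extends → [9]
3 → replaces 9 → [3]
8 → extends → [3, 8]
4 → replaces 8 → [3, 4]
2 → replaces 3 → [2, 4]
6 → extends → [2, 4, 6]
7 → extends → [2, 4, 6, 7]
12 → extends → [2, 4, 6, 7, 12]
10 → replaces 12 → [2, 4, 6, 7, 10]
1 → replaces 2 → [1, 4, 6, 7, 10]
11 → extends → [1, 4, 6, 7, 10, 11]
5 → replaces 6 → [1, 4, 5, 7, 10, 11]
Longest non-decreasing subsequence has length 6, so deletions = 12 − 6 = 6.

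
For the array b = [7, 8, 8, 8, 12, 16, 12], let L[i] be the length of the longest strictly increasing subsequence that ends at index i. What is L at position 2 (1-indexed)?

dp[i] = 1 + max{dp[j] : j<i, b[j]<b[i]} (or 1 if no such j):
i:      1  2  3  4  5  6  7
b[i]:   7  8  8  8 12 16 12
dp:     1  2  2  2  3  4  3
At index 2 the value is 2.

2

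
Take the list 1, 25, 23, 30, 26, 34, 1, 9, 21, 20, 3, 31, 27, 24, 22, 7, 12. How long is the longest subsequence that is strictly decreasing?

6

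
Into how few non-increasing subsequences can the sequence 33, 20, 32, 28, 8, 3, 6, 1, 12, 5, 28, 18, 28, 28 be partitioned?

5

Place each on the leftmost legal pile:
33 → new pile 1 (tops now [33])
20 → pile 1 (tops now [20])
32 → new pile 2 (tops now [20, 32])
28 → pile 2 (tops now [20, 28])
8 → pile 1 (tops now [8, 28])
3 → pile 1 (tops now [3, 28])
6 → pile 2 (tops now [3, 6])
1 → pile 1 (tops now [1, 6])
12 → new pile 3 (tops now [1, 6, 12])
5 → pile 2 (tops now [1, 5, 12])
28 → new pile 4 (tops now [1, 5, 12, 28])
18 → pile 4 (tops now [1, 5, 12, 18])
28 → new pile 5 (tops now [1, 5, 12, 18, 28])
28 → pile 5 (tops now [1, 5, 12, 18, 28])
Five piles.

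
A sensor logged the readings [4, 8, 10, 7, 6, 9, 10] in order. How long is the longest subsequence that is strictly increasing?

Let dp[i] be the length of the longest such subsequence ending at index i:
i:      1  2  3  4  5  6  7
a[i]:   4  8 10  7  6  9 10
dp:     1  2  3  2  2  3  4
Maximum dp value is 4.

4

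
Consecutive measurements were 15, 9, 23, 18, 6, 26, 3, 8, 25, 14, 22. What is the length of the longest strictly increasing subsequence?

4

Track the smallest tail for each achievable length (strict):
15 → extends → [15]
9 → replaces 15 → [9]
23 → extends → [9, 23]
18 → replaces 23 → [9, 18]
6 → replaces 9 → [6, 18]
26 → extends → [6, 18, 26]
3 → replaces 6 → [3, 18, 26]
8 → replaces 18 → [3, 8, 26]
25 → replaces 26 → [3, 8, 25]
14 → replaces 25 → [3, 8, 14]
22 → extends → [3, 8, 14, 22]
Four tails, so the longest strictly increasing subsequence has length 4 (e.g. 6, 8, 14, 22).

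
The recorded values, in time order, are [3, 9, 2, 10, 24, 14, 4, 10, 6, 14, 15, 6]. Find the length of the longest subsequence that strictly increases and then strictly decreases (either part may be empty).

inc[i] = longest strictly increasing subsequence ending at i; dec[i] = longest strictly decreasing subsequence starting at i:
i:      1  2  3  4  5  6  7  8  9 10 11 12
a[i]:   3  9  2 10 24 14  4 10  6 14 15  6
inc:    1  2  1  3  4  4  2  3  3  4  5  3
dec:    2  2  1  2  4  3  1  2  1  2  2  1
Best peak at i=5 (value 24): inc=4, dec=4, length 4+4−1 = 7.

7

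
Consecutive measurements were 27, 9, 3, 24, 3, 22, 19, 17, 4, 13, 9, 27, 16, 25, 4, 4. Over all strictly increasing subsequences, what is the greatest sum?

Let S[i] be the best sum of a strictly increasing subsequence ending at i:
i:      1  2  3  4  5  6  7  8  9 10 11 12 13 14 15 16
a[i]:  27  9  3 24  3 22 19 17  4 13  9 27 16 25  4  4
S:     27  9  3 33  3 31 28 26  7 22 16 60 38 63  7  7
Maximum is 63 (e.g. 9 + 13 + 16 + 25).

63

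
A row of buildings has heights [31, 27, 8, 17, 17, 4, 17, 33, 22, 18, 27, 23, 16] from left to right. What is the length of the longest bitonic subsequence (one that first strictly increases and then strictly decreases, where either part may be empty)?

6

inc[i] = longest strictly increasing subsequence ending at i; dec[i] = longest strictly decreasing subsequence starting at i:
i:      1  2  3  4  5  6  7  8  9 10 11 12 13
a[i]:  31 27  8 17 17  4 17 33 22 18 27 23 16
inc:    1  1  1  2  2  1  2  3  3  3  4  4  2
dec:    5  4  2  2  2  1  2  4  3  2  3  2  1
Best peak at i=8 (value 33): inc=3, dec=4, length 3+4−1 = 6.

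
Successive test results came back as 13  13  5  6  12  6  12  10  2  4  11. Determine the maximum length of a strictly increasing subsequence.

Let dp[i] be the length of the longest such subsequence ending at index i:
i:      1  2  3  4  5  6  7  8  9 10 11
a[i]:  13 13  5  6 12  6 12 10  2  4 11
dp:     1  1  1  2  3  2  3  3  1  2  4
Maximum dp value is 4.

4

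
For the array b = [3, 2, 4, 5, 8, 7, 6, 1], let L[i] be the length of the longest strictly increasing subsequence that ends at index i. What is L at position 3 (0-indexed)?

dp[i] = 1 + max{dp[j] : j<i, b[j]<b[i]} (or 1 if no such j):
i:     0 1 2 3 4 5 6 7
b[i]:  3 2 4 5 8 7 6 1
dp:    1 1 2 3 4 4 4 1
At index 3 the value is 3.

3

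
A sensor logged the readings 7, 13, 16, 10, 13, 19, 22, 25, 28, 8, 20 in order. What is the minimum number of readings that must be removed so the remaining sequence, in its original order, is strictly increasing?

4

Fewest deletions = n − (longest strictly increasing subsequence).
i:      1  2  3  4  5  6  7  8  9 10 11
a[i]:   7 13 16 10 13 19 22 25 28  8 20
dp:     1  2  3  2  3  4  5  6  7  2  5
max dp = 7, so deletions = 11 − 7 = 4.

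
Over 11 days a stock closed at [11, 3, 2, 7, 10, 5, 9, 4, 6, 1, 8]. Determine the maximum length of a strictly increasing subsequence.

4

Let dp[i] be the length of the longest such subsequence ending at index i:
i:      1  2  3  4  5  6  7  8  9 10 11
a[i]:  11  3  2  7 10  5  9  4  6  1  8
dp:     1  1  1  2  3  2  3  2  3  1  4
Maximum dp value is 4.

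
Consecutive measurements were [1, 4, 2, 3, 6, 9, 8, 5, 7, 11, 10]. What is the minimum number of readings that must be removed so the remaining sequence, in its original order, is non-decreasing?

5

Fewest deletions = n − (longest non-decreasing subsequence).
i:      1  2  3  4  5  6  7  8  9 10 11
a[i]:   1  4  2  3  6  9  8  5  7 11 10
dp:     1  2  2  3  4  5  5  4  5  6  6
max dp = 6, so deletions = 11 − 6 = 5.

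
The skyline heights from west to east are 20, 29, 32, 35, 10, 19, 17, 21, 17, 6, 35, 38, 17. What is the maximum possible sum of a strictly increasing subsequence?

Let S[i] be the best sum of a strictly increasing subsequence ending at i:
i:       1   2   3   4   5   6   7   8   9  10  11  12  13
a[i]:   20  29  32  35  10  19  17  21  17   6  35  38  17
S:      20  49  81 116  10  29  27  50  27   6 116 154  27
Maximum is 154 (e.g. 20 + 29 + 32 + 35 + 38).

154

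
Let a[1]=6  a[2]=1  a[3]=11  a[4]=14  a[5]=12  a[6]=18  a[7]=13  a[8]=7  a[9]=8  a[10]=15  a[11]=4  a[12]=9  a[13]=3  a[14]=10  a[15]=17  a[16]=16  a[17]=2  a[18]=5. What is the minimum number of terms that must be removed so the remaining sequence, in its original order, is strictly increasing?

12

Fewest deletions = n − (longest strictly increasing subsequence).
Patience tails:
6 → extends → [6]
1 → replaces 6 → [1]
11 → extends → [1, 11]
14 → extends → [1, 11, 14]
12 → replaces 14 → [1, 11, 12]
18 → extends → [1, 11, 12, 18]
13 → replaces 18 → [1, 11, 12, 13]
7 → replaces 11 → [1, 7, 12, 13]
8 → replaces 12 → [1, 7, 8, 13]
15 → extends → [1, 7, 8, 13, 15]
4 → replaces 7 → [1, 4, 8, 13, 15]
9 → replaces 13 → [1, 4, 8, 9, 15]
3 → replaces 4 → [1, 3, 8, 9, 15]
10 → replaces 15 → [1, 3, 8, 9, 10]
17 → extends → [1, 3, 8, 9, 10, 17]
16 → replaces 17 → [1, 3, 8, 9, 10, 16]
2 → replaces 3 → [1, 2, 8, 9, 10, 16]
5 → replaces 8 → [1, 2, 5, 9, 10, 16]
Longest strictly increasing subsequence has length 6, so deletions = 18 − 6 = 12.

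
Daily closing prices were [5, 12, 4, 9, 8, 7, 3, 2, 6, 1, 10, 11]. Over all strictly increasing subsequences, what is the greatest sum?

35

Let S[i] be the best sum of a strictly increasing subsequence ending at i:
i:      1  2  3  4  5  6  7  8  9 10 11 12
a[i]:   5 12  4  9  8  7  3  2  6  1 10 11
S:      5 17  4 14 13 12  3  2 11  1 24 35
Maximum is 35 (e.g. 5 + 9 + 10 + 11).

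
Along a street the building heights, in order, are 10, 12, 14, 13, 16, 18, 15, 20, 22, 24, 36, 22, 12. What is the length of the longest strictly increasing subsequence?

Let dp[i] be the length of the longest such subsequence ending at index i:
i:      1  2  3  4  5  6  7  8  9 10 11 12 13
a[i]:  10 12 14 13 16 18 15 20 22 24 36 22 12
dp:     1  2  3  3  4  5  4  6  7  8  9  7  2
Maximum dp value is 9.

9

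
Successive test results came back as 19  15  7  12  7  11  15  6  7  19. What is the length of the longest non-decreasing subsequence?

5

Track the smallest tail for each achievable length (allowing ties):
19 → extends → [19]
15 → replaces 19 → [15]
7 → replaces 15 → [7]
12 → extends → [7, 12]
7 → replaces 12 → [7, 7]
11 → extends → [7, 7, 11]
15 → extends → [7, 7, 11, 15]
6 → replaces 7 → [6, 7, 11, 15]
7 → replaces 11 → [6, 7, 7, 15]
19 → extends → [6, 7, 7, 15, 19]
Five tails, so the longest non-decreasing subsequence has length 5 (e.g. 7, 7, 11, 15, 19).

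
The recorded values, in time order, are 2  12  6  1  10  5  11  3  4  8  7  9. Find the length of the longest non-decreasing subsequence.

Track the smallest tail for each achievable length (allowing ties):
2 → extends → [2]
12 → extends → [2, 12]
6 → replaces 12 → [2, 6]
1 → replaces 2 → [1, 6]
10 → extends → [1, 6, 10]
5 → replaces 6 → [1, 5, 10]
11 → extends → [1, 5, 10, 11]
3 → replaces 5 → [1, 3, 10, 11]
4 → replaces 10 → [1, 3, 4, 11]
8 → replaces 11 → [1, 3, 4, 8]
7 → replaces 8 → [1, 3, 4, 7]
9 → extends → [1, 3, 4, 7, 9]
Five tails, so the longest non-decreasing subsequence has length 5 (e.g. 2, 3, 4, 8, 9).

5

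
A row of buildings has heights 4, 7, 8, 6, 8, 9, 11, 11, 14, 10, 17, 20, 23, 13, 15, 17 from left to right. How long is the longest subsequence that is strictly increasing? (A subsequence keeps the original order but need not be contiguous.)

9

Track the smallest tail for each achievable length (strict):
4 → extends → [4]
7 → extends → [4, 7]
8 → extends → [4, 7, 8]
6 → replaces 7 → [4, 6, 8]
8 → already a tail → [4, 6, 8]
9 → extends → [4, 6, 8, 9]
11 → extends → [4, 6, 8, 9, 11]
11 → already a tail → [4, 6, 8, 9, 11]
14 → extends → [4, 6, 8, 9, 11, 14]
10 → replaces 11 → [4, 6, 8, 9, 10, 14]
17 → extends → [4, 6, 8, 9, 10, 14, 17]
20 → extends → [4, 6, 8, 9, 10, 14, 17, 20]
23 → extends → [4, 6, 8, 9, 10, 14, 17, 20, 23]
13 → replaces 14 → [4, 6, 8, 9, 10, 13, 17, 20, 23]
15 → replaces 17 → [4, 6, 8, 9, 10, 13, 15, 20, 23]
17 → replaces 20 → [4, 6, 8, 9, 10, 13, 15, 17, 23]
Nine tails, so the longest strictly increasing subsequence has length 9 (e.g. 4, 7, 8, 9, 11, 14, 17, 20, 23).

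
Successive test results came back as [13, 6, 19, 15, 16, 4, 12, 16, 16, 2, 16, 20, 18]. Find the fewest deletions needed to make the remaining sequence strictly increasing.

Fewest deletions = n − (longest strictly increasing subsequence).
i:      1  2  3  4  5  6  7  8  9 10 11 12 13
a[i]:  13  6 19 15 16  4 12 16 16  2 16 20 18
dp:     1  1  2  2  3  1  2  3  3  1  3  4  4
max dp = 4, so deletions = 13 − 4 = 9.

9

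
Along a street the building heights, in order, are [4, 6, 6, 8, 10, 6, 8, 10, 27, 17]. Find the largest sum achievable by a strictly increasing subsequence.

Let S[i] be the best sum of a strictly increasing subsequence ending at i:
i:      1  2  3  4  5  6  7  8  9 10
a[i]:   4  6  6  8 10  6  8 10 27 17
S:      4 10 10 18 28 10 18 28 55 45
Maximum is 55 (e.g. 4 + 6 + 8 + 10 + 27).

55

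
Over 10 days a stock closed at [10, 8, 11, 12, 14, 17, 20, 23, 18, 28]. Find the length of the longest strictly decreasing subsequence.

2

Let dp[i] be the longest strictly decreasing subsequence ending at i:
i:      1  2  3  4  5  6  7  8  9 10
a[i]:  10  8 11 12 14 17 20 23 18 28
dp:     1  2  1  1  1  1  1  1  2  1
Maximum is 2.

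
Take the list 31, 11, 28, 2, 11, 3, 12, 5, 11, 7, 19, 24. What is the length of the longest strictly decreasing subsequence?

5

Negate each value so 'decreasing' becomes 'increasing', then run patience tails on the negated sequence:
-31 → extends → [-31]
-11 → extends → [-31, -11]
-28 → replaces -11 → [-31, -28]
-2 → extends → [-31, -28, -2]
-11 → replaces -2 → [-31, -28, -11]
-3 → extends → [-31, -28, -11, -3]
-12 → replaces -11 → [-31, -28, -12, -3]
-5 → replaces -3 → [-31, -28, -12, -5]
-11 → replaces -5 → [-31, -28, -12, -11]
-7 → extends → [-31, -28, -12, -11, -7]
-19 → replaces -12 → [-31, -28, -19, -11, -7]
-24 → replaces -19 → [-31, -28, -24, -11, -7]
Five tails, so the longest strictly decreasing subsequence of the original has length 5.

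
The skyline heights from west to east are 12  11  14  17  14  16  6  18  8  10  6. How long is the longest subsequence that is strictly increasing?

4

Track the smallest tail for each achievable length (strict):
12 → extends → [12]
11 → replaces 12 → [11]
14 → extends → [11, 14]
17 → extends → [11, 14, 17]
14 → already a tail → [11, 14, 17]
16 → replaces 17 → [11, 14, 16]
6 → replaces 11 → [6, 14, 16]
18 → extends → [6, 14, 16, 18]
8 → replaces 14 → [6, 8, 16, 18]
10 → replaces 16 → [6, 8, 10, 18]
6 → already a tail → [6, 8, 10, 18]
Four tails, so the longest strictly increasing subsequence has length 4 (e.g. 12, 14, 17, 18).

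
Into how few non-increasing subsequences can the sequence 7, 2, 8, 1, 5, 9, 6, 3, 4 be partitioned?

3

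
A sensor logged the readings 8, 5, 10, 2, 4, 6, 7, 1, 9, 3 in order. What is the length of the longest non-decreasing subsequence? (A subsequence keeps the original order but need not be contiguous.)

5

Track the smallest tail for each achievable length (allowing ties):
8 → extends → [8]
5 → replaces 8 → [5]
10 → extends → [5, 10]
2 → replaces 5 → [2, 10]
4 → replaces 10 → [2, 4]
6 → extends → [2, 4, 6]
7 → extends → [2, 4, 6, 7]
1 → replaces 2 → [1, 4, 6, 7]
9 → extends → [1, 4, 6, 7, 9]
3 → replaces 4 → [1, 3, 6, 7, 9]
Five tails, so the longest non-decreasing subsequence has length 5 (e.g. 2, 4, 6, 7, 9).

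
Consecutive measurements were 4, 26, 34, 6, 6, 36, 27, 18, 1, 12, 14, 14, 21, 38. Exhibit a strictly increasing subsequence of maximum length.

4, 6, 12, 14, 21, 38

Patience tails give the LIS length; then backtrack through the dp parents:
4 → extends → [4]
26 → extends → [4, 26]
34 → extends → [4, 26, 34]
6 → replaces 26 → [4, 6, 34]
6 → already a tail → [4, 6, 34]
36 → extends → [4, 6, 34, 36]
27 → replaces 34 → [4, 6, 27, 36]
18 → replaces 27 → [4, 6, 18, 36]
1 → replaces 4 → [1, 6, 18, 36]
12 → replaces 18 → [1, 6, 12, 36]
14 → replaces 36 → [1, 6, 12, 14]
14 → already a tail → [1, 6, 12, 14]
21 → extends → [1, 6, 12, 14, 21]
38 → extends → [1, 6, 12, 14, 21, 38]
Length 6; one witness is 4, 6, 12, 14, 21, 38.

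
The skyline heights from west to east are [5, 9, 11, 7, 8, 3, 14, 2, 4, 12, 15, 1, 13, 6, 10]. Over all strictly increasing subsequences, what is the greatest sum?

54

Let S[i] be the best sum of a strictly increasing subsequence ending at i:
i:      1  2  3  4  5  6  7  8  9 10 11 12 13 14 15
a[i]:   5  9 11  7  8  3 14  2  4 12 15  1 13  6 10
S:      5 14 25 12 20  3 39  2  7 37 54  1 50 13 30
Maximum is 54 (e.g. 5 + 9 + 11 + 14 + 15).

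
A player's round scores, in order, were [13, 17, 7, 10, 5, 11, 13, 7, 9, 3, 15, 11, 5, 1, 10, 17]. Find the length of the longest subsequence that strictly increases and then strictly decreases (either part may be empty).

inc[i] = longest strictly increasing subsequence ending at i; dec[i] = longest strictly decreasing subsequence starting at i:
i:      1  2  3  4  5  6  7  8  9 10 11 12 13 14 15 16
a[i]:  13 17  7 10  5 11 13  7  9  3 15 11  5  1 10 17
inc:    1  2  1  2  1  3  4  2  3  1  5  4  2  1  4  6
dec:    5  5  4  4  3  4  4  3  3  2  4  3  2  1  1  1
Best peak at i=11 (value 15): inc=5, dec=4, length 5+4−1 = 8.

8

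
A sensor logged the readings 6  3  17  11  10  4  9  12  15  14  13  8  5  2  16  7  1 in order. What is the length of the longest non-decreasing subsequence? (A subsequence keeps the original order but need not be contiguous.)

6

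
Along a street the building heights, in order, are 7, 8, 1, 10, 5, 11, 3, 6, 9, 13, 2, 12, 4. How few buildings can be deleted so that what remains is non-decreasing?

8

Fewest deletions = n − (longest non-decreasing subsequence).
i:      1  2  3  4  5  6  7  8  9 10 11 12 13
a[i]:   7  8  1 10  5 11  3  6  9 13  2 12  4
dp:     1  2  1  3  2  4  2  3  4  5  2  5  3
max dp = 5, so deletions = 13 − 5 = 8.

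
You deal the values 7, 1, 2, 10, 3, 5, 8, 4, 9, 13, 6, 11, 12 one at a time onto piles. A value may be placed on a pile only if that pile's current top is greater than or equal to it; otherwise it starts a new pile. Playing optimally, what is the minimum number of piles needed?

8

Place each on the leftmost legal pile:
7 → new pile 1 (tops now [7])
1 → pile 1 (tops now [1])
2 → new pile 2 (tops now [1, 2])
10 → new pile 3 (tops now [1, 2, 10])
3 → pile 3 (tops now [1, 2, 3])
5 → new pile 4 (tops now [1, 2, 3, 5])
8 → new pile 5 (tops now [1, 2, 3, 5, 8])
4 → pile 4 (tops now [1, 2, 3, 4, 8])
9 → new pile 6 (tops now [1, 2, 3, 4, 8, 9])
13 → new pile 7 (tops now [1, 2, 3, 4, 8, 9, 13])
6 → pile 5 (tops now [1, 2, 3, 4, 6, 9, 13])
11 → pile 7 (tops now [1, 2, 3, 4, 6, 9, 11])
12 → new pile 8 (tops now [1, 2, 3, 4, 6, 9, 11, 12])
Eight piles.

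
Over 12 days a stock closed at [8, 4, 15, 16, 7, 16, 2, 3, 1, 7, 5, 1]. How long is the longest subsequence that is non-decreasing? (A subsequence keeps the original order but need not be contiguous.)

Let dp[i] be the length of the longest such subsequence ending at index i:
i:      1  2  3  4  5  6  7  8  9 10 11 12
a[i]:   8  4 15 16  7 16  2  3  1  7  5  1
dp:     1  1  2  3  2  4  1  2  1  3  3  2
Maximum dp value is 4.

4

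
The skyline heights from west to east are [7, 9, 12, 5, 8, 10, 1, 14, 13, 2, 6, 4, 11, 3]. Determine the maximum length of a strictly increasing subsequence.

4

Track the smallest tail for each achievable length (strict):
7 → extends → [7]
9 → extends → [7, 9]
12 → extends → [7, 9, 12]
5 → replaces 7 → [5, 9, 12]
8 → replaces 9 → [5, 8, 12]
10 → replaces 12 → [5, 8, 10]
1 → replaces 5 → [1, 8, 10]
14 → extends → [1, 8, 10, 14]
13 → replaces 14 → [1, 8, 10, 13]
2 → replaces 8 → [1, 2, 10, 13]
6 → replaces 10 → [1, 2, 6, 13]
4 → replaces 6 → [1, 2, 4, 13]
11 → replaces 13 → [1, 2, 4, 11]
3 → replaces 4 → [1, 2, 3, 11]
Four tails, so the longest strictly increasing subsequence has length 4 (e.g. 7, 9, 12, 14).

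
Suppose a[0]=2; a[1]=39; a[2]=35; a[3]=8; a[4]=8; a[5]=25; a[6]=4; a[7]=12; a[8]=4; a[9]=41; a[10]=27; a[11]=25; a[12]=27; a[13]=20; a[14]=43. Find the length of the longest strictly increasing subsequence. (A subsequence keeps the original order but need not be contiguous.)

Track the smallest tail for each achievable length (strict):
2 → extends → [2]
39 → extends → [2, 39]
35 → replaces 39 → [2, 35]
8 → replaces 35 → [2, 8]
8 → already a tail → [2, 8]
25 → extends → [2, 8, 25]
4 → replaces 8 → [2, 4, 25]
12 → replaces 25 → [2, 4, 12]
4 → already a tail → [2, 4, 12]
41 → extends → [2, 4, 12, 41]
27 → replaces 41 → [2, 4, 12, 27]
25 → replaces 27 → [2, 4, 12, 25]
27 → extends → [2, 4, 12, 25, 27]
20 → replaces 25 → [2, 4, 12, 20, 27]
43 → extends → [2, 4, 12, 20, 27, 43]
Six tails, so the longest strictly increasing subsequence has length 6 (e.g. 2, 8, 12, 25, 27, 43).

6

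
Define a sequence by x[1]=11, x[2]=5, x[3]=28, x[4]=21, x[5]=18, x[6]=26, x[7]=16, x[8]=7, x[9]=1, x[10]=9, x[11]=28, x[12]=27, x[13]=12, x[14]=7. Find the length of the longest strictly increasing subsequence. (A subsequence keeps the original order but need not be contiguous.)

4

Track the smallest tail for each achievable length (strict):
11 → extends → [11]
5 → replaces 11 → [5]
28 → extends → [5, 28]
21 → replaces 28 → [5, 21]
18 → replaces 21 → [5, 18]
26 → extends → [5, 18, 26]
16 → replaces 18 → [5, 16, 26]
7 → replaces 16 → [5, 7, 26]
1 → replaces 5 → [1, 7, 26]
9 → replaces 26 → [1, 7, 9]
28 → extends → [1, 7, 9, 28]
27 → replaces 28 → [1, 7, 9, 27]
12 → replaces 27 → [1, 7, 9, 12]
7 → already a tail → [1, 7, 9, 12]
Four tails, so the longest strictly increasing subsequence has length 4 (e.g. 11, 21, 26, 28).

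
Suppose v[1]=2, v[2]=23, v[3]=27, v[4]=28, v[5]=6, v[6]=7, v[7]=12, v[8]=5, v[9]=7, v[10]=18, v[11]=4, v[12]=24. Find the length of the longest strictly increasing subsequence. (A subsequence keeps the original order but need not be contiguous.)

6

Let dp[i] be the length of the longest such subsequence ending at index i:
i:      1  2  3  4  5  6  7  8  9 10 11 12
v[i]:   2 23 27 28  6  7 12  5  7 18  4 24
dp:     1  2  3  4  2  3  4  2  3  5  2  6
Maximum dp value is 6.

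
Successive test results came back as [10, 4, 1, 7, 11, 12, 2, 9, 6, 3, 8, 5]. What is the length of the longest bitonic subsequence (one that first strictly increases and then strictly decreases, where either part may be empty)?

inc[i] = longest strictly increasing subsequence ending at i; dec[i] = longest strictly decreasing subsequence starting at i:
i:      1  2  3  4  5  6  7  8  9 10 11 12
a[i]:  10  4  1  7 11 12  2  9  6  3  8  5
inc:    1  1  1  2  3  4  2  3  3  3  4  4
dec:    4  2  1  3  4  4  1  3  2  1  2  1
Best peak at i=6 (value 12): inc=4, dec=4, length 4+4−1 = 7.

7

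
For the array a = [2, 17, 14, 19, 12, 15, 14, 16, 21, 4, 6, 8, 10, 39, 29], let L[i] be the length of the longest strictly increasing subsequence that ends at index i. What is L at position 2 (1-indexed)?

2

dp[i] = 1 + max{dp[j] : j<i, a[j]<a[i]} (or 1 if no such j):
i:      1  2  3  4  5  6  7  8  9 10 11 12 13 14 15
a[i]:   2 17 14 19 12 15 14 16 21  4  6  8 10 39 29
dp:     1  2  2  3  2  3  3  4  5  2  3  4  5  6  6
At index 2 the value is 2.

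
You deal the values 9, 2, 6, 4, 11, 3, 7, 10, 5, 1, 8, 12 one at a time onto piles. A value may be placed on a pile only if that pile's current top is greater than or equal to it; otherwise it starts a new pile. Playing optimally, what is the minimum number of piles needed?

Place each on the leftmost legal pile:
9 → new pile 1 (tops now [9])
2 → pile 1 (tops now [2])
6 → new pile 2 (tops now [2, 6])
4 → pile 2 (tops now [2, 4])
11 → new pile 3 (tops now [2, 4, 11])
3 → pile 2 (tops now [2, 3, 11])
7 → pile 3 (tops now [2, 3, 7])
10 → new pile 4 (tops now [2, 3, 7, 10])
5 → pile 3 (tops now [2, 3, 5, 10])
1 → pile 1 (tops now [1, 3, 5, 10])
8 → pile 4 (tops now [1, 3, 5, 8])
12 → new pile 5 (tops now [1, 3, 5, 8, 12])
Five piles.

5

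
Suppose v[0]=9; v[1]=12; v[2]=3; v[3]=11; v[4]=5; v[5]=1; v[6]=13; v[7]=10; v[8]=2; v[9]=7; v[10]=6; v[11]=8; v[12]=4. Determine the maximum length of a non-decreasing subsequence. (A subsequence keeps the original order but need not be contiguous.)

4

Track the smallest tail for each achievable length (allowing ties):
9 → extends → [9]
12 → extends → [9, 12]
3 → replaces 9 → [3, 12]
11 → replaces 12 → [3, 11]
5 → replaces 11 → [3, 5]
1 → replaces 3 → [1, 5]
13 → extends → [1, 5, 13]
10 → replaces 13 → [1, 5, 10]
2 → replaces 5 → [1, 2, 10]
7 → replaces 10 → [1, 2, 7]
6 → replaces 7 → [1, 2, 6]
8 → extends → [1, 2, 6, 8]
4 → replaces 6 → [1, 2, 4, 8]
Four tails, so the longest non-decreasing subsequence has length 4 (e.g. 3, 5, 7, 8).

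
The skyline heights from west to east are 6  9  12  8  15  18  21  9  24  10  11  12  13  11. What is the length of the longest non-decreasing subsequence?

Let dp[i] be the length of the longest such subsequence ending at index i:
i:      1  2  3  4  5  6  7  8  9 10 11 12 13 14
a[i]:   6  9 12  8 15 18 21  9 24 10 11 12 13 11
dp:     1  2  3  2  4  5  6  3  7  4  5  6  7  6
Maximum dp value is 7.

7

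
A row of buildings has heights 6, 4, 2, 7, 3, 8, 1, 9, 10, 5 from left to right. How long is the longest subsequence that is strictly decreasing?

Let dp[i] be the longest strictly decreasing subsequence ending at i:
i:      1  2  3  4  5  6  7  8  9 10
a[i]:   6  4  2  7  3  8  1  9 10  5
dp:     1  2  3  1  3  1  4  1  1  2
Maximum is 4.

4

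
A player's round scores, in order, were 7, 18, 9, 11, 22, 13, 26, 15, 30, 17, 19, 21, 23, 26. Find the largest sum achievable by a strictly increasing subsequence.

161

Let S[i] be the best sum of a strictly increasing subsequence ending at i:
i:       1   2   3   4   5   6   7   8   9  10  11  12  13  14
a[i]:    7  18   9  11  22  13  26  15  30  17  19  21  23  26
S:       7  25  16  27  49  40  75  55 105  72  91 112 135 161
Maximum is 161 (e.g. 7 + 9 + 11 + 13 + 15 + 17 + 19 + 21 + 23 + 26).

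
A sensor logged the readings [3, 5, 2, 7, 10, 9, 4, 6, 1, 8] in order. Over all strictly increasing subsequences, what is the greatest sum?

25

Let S[i] be the best sum of a strictly increasing subsequence ending at i:
i:      1  2  3  4  5  6  7  8  9 10
a[i]:   3  5  2  7 10  9  4  6  1  8
S:      3  8  2 15 25 24  7 14  1 23
Maximum is 25 (e.g. 3 + 5 + 7 + 10).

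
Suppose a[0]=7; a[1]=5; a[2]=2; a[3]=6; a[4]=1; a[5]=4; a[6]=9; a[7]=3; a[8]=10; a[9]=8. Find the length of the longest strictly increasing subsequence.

4

Track the smallest tail for each achievable length (strict):
7 → extends → [7]
5 → replaces 7 → [5]
2 → replaces 5 → [2]
6 → extends → [2, 6]
1 → replaces 2 → [1, 6]
4 → replaces 6 → [1, 4]
9 → extends → [1, 4, 9]
3 → replaces 4 → [1, 3, 9]
10 → extends → [1, 3, 9, 10]
8 → replaces 9 → [1, 3, 8, 10]
Four tails, so the longest strictly increasing subsequence has length 4 (e.g. 5, 6, 9, 10).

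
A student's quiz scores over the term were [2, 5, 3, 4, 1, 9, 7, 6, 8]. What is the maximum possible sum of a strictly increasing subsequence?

Let S[i] be the best sum of a strictly increasing subsequence ending at i:
i:      1  2  3  4  5  6  7  8  9
a[i]:   2  5  3  4  1  9  7  6  8
S:      2  7  5  9  1 18 16 15 24
Maximum is 24 (e.g. 2 + 3 + 4 + 7 + 8).

24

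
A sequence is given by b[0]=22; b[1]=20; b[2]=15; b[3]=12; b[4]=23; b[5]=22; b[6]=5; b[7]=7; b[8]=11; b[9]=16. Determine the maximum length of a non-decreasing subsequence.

4

Track the smallest tail for each achievable length (allowing ties):
22 → extends → [22]
20 → replaces 22 → [20]
15 → replaces 20 → [15]
12 → replaces 15 → [12]
23 → extends → [12, 23]
22 → replaces 23 → [12, 22]
5 → replaces 12 → [5, 22]
7 → replaces 22 → [5, 7]
11 → extends → [5, 7, 11]
16 → extends → [5, 7, 11, 16]
Four tails, so the longest non-decreasing subsequence has length 4 (e.g. 5, 7, 11, 16).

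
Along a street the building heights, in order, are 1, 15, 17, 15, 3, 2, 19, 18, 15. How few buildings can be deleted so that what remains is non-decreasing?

Fewest deletions = n − (longest non-decreasing subsequence).
Patience tails:
1 → extends → [1]
15 → extends → [1, 15]
17 → extends → [1, 15, 17]
15 → replaces 17 → [1, 15, 15]
3 → replaces 15 → [1, 3, 15]
2 → replaces 3 → [1, 2, 15]
19 → extends → [1, 2, 15, 19]
18 → replaces 19 → [1, 2, 15, 18]
15 → replaces 18 → [1, 2, 15, 15]
Longest non-decreasing subsequence has length 4, so deletions = 9 − 4 = 5.

5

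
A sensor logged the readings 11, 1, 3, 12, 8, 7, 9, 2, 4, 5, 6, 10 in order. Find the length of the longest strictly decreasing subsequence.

Let dp[i] be the longest strictly decreasing subsequence ending at i:
i:      1  2  3  4  5  6  7  8  9 10 11 12
a[i]:  11  1  3 12  8  7  9  2  4  5  6 10
dp:     1  2  2  1  2  3  2  4  4  4  4  2
Maximum is 4.

4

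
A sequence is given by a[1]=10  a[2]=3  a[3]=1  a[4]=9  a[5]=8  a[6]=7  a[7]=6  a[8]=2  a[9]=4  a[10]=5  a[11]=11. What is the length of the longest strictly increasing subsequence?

Track the smallest tail for each achievable length (strict):
10 → extends → [10]
3 → replaces 10 → [3]
1 → replaces 3 → [1]
9 → extends → [1, 9]
8 → replaces 9 → [1, 8]
7 → replaces 8 → [1, 7]
6 → replaces 7 → [1, 6]
2 → replaces 6 → [1, 2]
4 → extends → [1, 2, 4]
5 → extends → [1, 2, 4, 5]
11 → extends → [1, 2, 4, 5, 11]
Five tails, so the longest strictly increasing subsequence has length 5 (e.g. 1, 2, 4, 5, 11).

5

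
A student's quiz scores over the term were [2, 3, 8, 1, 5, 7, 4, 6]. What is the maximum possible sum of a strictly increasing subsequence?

Let S[i] be the best sum of a strictly increasing subsequence ending at i:
i:      1  2  3  4  5  6  7  8
a[i]:   2  3  8  1  5  7  4  6
S:      2  5 13  1 10 17  9 16
Maximum is 17 (e.g. 2 + 3 + 5 + 7).

17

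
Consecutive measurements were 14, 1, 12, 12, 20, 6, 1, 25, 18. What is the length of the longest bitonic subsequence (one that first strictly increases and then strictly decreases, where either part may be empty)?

5

inc[i] = longest strictly increasing subsequence ending at i; dec[i] = longest strictly decreasing subsequence starting at i:
i:      1  2  3  4  5  6  7  8  9
a[i]:  14  1 12 12 20  6  1 25 18
inc:    1  1  2  2  3  2  1  4  3
dec:    4  1  3  3  3  2  1  2  1
Best peak at i=5 (value 20): inc=3, dec=3, length 3+3−1 = 5.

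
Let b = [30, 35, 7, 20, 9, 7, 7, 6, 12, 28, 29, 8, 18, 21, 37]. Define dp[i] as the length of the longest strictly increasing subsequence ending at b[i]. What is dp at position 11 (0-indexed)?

2

dp[i] = 1 + max{dp[j] : j<i, b[j]<b[i]} (or 1 if no such j):
i:      0  1  2  3  4  5  6  7  8  9 10 11 12 13 14
b[i]:  30 35  7 20  9  7  7  6 12 28 29  8 18 21 37
dp:     1  2  1  2  2  1  1  1  3  4  5  2  4  5  6
At index 11 the value is 2.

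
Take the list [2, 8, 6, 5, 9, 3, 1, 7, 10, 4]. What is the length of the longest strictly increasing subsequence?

Let dp[i] be the length of the longest such subsequence ending at index i:
i:      1  2  3  4  5  6  7  8  9 10
a[i]:   2  8  6  5  9  3  1  7 10  4
dp:     1  2  2  2  3  2  1  3  4  3
Maximum dp value is 4.

4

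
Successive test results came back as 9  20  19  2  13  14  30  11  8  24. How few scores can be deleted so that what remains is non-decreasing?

Fewest deletions = n − (longest non-decreasing subsequence).
i:      1  2  3  4  5  6  7  8  9 10
a[i]:   9 20 19  2 13 14 30 11  8 24
dp:     1  2  2  1  2  3  4  2  2  4
max dp = 4, so deletions = 10 − 4 = 6.

6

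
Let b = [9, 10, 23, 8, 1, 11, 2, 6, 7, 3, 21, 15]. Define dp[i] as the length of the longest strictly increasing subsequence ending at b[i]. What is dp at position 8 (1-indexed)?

dp[i] = 1 + max{dp[j] : j<i, b[j]<b[i]} (or 1 if no such j):
i:      1  2  3  4  5  6  7  8  9 10 11 12
b[i]:   9 10 23  8  1 11  2  6  7  3 21 15
dp:     1  2  3  1  1  3  2  3  4  3  5  5
At index 8 the value is 3.

3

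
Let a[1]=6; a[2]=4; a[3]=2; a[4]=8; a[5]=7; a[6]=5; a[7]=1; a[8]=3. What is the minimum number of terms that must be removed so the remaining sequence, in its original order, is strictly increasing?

6

Fewest deletions = n − (longest strictly increasing subsequence).
Patience tails:
6 → extends → [6]
4 → replaces 6 → [4]
2 → replaces 4 → [2]
8 → extends → [2, 8]
7 → replaces 8 → [2, 7]
5 → replaces 7 → [2, 5]
1 → replaces 2 → [1, 5]
3 → replaces 5 → [1, 3]
Longest strictly increasing subsequence has length 2, so deletions = 8 − 2 = 6.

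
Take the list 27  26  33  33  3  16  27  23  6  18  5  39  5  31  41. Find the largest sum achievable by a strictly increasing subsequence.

140

Let S[i] be the best sum of a strictly increasing subsequence ending at i:
i:       1   2   3   4   5   6   7   8   9  10  11  12  13  14  15
a[i]:   27  26  33  33   3  16  27  23   6  18   5  39   5  31  41
S:      27  26  60  60   3  19  53  42   9  37   8  99   8  84 140
Maximum is 140 (e.g. 27 + 33 + 39 + 41).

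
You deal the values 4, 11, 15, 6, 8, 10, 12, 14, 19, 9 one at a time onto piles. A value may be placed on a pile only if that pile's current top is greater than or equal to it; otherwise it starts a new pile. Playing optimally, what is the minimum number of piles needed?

Place each on the leftmost legal pile:
4 → new pile 1 (tops now [4])
11 → new pile 2 (tops now [4, 11])
15 → new pile 3 (tops now [4, 11, 15])
6 → pile 2 (tops now [4, 6, 15])
8 → pile 3 (tops now [4, 6, 8])
10 → new pile 4 (tops now [4, 6, 8, 10])
12 → new pile 5 (tops now [4, 6, 8, 10, 12])
14 → new pile 6 (tops now [4, 6, 8, 10, 12, 14])
19 → new pile 7 (tops now [4, 6, 8, 10, 12, 14, 19])
9 → pile 4 (tops now [4, 6, 8, 9, 12, 14, 19])
Seven piles.

7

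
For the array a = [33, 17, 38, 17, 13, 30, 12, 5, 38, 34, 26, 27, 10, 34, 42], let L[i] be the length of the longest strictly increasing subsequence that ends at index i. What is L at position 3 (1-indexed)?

2

dp[i] = 1 + max{dp[j] : j<i, a[j]<a[i]} (or 1 if no such j):
i:      1  2  3  4  5  6  7  8  9 10 11 12 13 14 15
a[i]:  33 17 38 17 13 30 12  5 38 34 26 27 10 34 42
dp:     1  1  2  1  1  2  1  1  3  3  2  3  2  4  5
At index 3 the value is 2.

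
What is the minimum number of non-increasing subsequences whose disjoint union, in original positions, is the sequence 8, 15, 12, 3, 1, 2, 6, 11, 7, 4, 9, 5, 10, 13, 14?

8

Place each on the leftmost legal pile:
8 → new pile 1 (tops now [8])
15 → new pile 2 (tops now [8, 15])
12 → pile 2 (tops now [8, 12])
3 → pile 1 (tops now [3, 12])
1 → pile 1 (tops now [1, 12])
2 → pile 2 (tops now [1, 2])
6 → new pile 3 (tops now [1, 2, 6])
11 → new pile 4 (tops now [1, 2, 6, 11])
7 → pile 4 (tops now [1, 2, 6, 7])
4 → pile 3 (tops now [1, 2, 4, 7])
9 → new pile 5 (tops now [1, 2, 4, 7, 9])
5 → pile 4 (tops now [1, 2, 4, 5, 9])
10 → new pile 6 (tops now [1, 2, 4, 5, 9, 10])
13 → new pile 7 (tops now [1, 2, 4, 5, 9, 10, 13])
14 → new pile 8 (tops now [1, 2, 4, 5, 9, 10, 13, 14])
Eight piles.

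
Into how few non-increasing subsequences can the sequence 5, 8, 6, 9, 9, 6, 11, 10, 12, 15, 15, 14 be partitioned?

6

Place each on the leftmost legal pile:
5 → new pile 1 (tops now [5])
8 → new pile 2 (tops now [5, 8])
6 → pile 2 (tops now [5, 6])
9 → new pile 3 (tops now [5, 6, 9])
9 → pile 3 (tops now [5, 6, 9])
6 → pile 2 (tops now [5, 6, 9])
11 → new pile 4 (tops now [5, 6, 9, 11])
10 → pile 4 (tops now [5, 6, 9, 10])
12 → new pile 5 (tops now [5, 6, 9, 10, 12])
15 → new pile 6 (tops now [5, 6, 9, 10, 12, 15])
15 → pile 6 (tops now [5, 6, 9, 10, 12, 15])
14 → pile 6 (tops now [5, 6, 9, 10, 12, 14])
Six piles.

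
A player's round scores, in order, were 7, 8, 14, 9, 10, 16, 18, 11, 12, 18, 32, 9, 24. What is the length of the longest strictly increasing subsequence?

Let dp[i] be the length of the longest such subsequence ending at index i:
i:      1  2  3  4  5  6  7  8  9 10 11 12 13
a[i]:   7  8 14  9 10 16 18 11 12 18 32  9 24
dp:     1  2  3  3  4  5  6  5  6  7  8  3  8
Maximum dp value is 8.

8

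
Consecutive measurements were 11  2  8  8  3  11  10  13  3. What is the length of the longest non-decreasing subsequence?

Track the smallest tail for each achievable length (allowing ties):
11 → extends → [11]
2 → replaces 11 → [2]
8 → extends → [2, 8]
8 → extends → [2, 8, 8]
3 → replaces 8 → [2, 3, 8]
11 → extends → [2, 3, 8, 11]
10 → replaces 11 → [2, 3, 8, 10]
13 → extends → [2, 3, 8, 10, 13]
3 → replaces 8 → [2, 3, 3, 10, 13]
Five tails, so the longest non-decreasing subsequence has length 5 (e.g. 2, 8, 8, 11, 13).

5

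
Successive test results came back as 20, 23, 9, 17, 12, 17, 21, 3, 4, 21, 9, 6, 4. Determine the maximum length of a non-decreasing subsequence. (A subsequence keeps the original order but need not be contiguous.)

Let dp[i] be the length of the longest such subsequence ending at index i:
i:      1  2  3  4  5  6  7  8  9 10 11 12 13
a[i]:  20 23  9 17 12 17 21  3  4 21  9  6  4
dp:     1  2  1  2  2  3  4  1  2  5  3  3  3
Maximum dp value is 5.

5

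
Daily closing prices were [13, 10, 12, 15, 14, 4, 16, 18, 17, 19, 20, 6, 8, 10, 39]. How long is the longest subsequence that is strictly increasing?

8

Let dp[i] be the length of the longest such subsequence ending at index i:
i:      1  2  3  4  5  6  7  8  9 10 11 12 13 14 15
a[i]:  13 10 12 15 14  4 16 18 17 19 20  6  8 10 39
dp:     1  1  2  3  3  1  4  5  5  6  7  2  3  4  8
Maximum dp value is 8.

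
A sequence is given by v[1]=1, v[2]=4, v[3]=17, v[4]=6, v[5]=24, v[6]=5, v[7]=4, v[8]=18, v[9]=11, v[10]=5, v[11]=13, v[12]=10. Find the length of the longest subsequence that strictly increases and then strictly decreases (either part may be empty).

7

inc[i] = longest strictly increasing subsequence ending at i; dec[i] = longest strictly decreasing subsequence starting at i:
i:      1  2  3  4  5  6  7  8  9 10 11 12
v[i]:   1  4 17  6 24  5  4 18 11  5 13 10
inc:    1  2  3  3  4  3  2  4  4  3  5  4
dec:    1  1  4  3  4  2  1  3  2  1  2  1
Best peak at i=5 (value 24): inc=4, dec=4, length 4+4−1 = 7.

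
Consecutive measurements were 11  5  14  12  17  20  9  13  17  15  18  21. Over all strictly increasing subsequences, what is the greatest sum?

92

Let S[i] be the best sum of a strictly increasing subsequence ending at i:
i:      1  2  3  4  5  6  7  8  9 10 11 12
a[i]:  11  5 14 12 17 20  9 13 17 15 18 21
S:     11  5 25 23 42 62 14 36 53 51 71 92
Maximum is 92 (e.g. 11 + 12 + 13 + 17 + 18 + 21).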